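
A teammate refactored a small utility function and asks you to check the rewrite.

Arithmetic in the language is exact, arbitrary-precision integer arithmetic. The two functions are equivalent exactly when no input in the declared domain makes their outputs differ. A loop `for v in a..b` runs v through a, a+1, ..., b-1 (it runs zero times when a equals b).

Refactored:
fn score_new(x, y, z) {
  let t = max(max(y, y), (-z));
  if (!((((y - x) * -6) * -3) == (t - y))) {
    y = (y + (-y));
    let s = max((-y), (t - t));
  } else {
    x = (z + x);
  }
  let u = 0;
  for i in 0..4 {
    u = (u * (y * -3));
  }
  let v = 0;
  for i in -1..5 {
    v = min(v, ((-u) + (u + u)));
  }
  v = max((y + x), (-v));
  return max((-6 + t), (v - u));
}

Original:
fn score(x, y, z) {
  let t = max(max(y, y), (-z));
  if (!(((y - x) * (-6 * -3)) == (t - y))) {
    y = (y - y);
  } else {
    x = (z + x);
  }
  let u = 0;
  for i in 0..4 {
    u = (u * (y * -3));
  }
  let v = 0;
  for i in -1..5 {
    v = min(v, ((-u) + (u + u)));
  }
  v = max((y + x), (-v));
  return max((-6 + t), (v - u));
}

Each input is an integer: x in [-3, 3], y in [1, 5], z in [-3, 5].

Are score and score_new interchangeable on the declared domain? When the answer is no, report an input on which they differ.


Side by side, the visible changes include: arithmetic usage differs, statement counts differ, local variable names differ, min/max/abs usage differs.
Tracing x=2, y=4, z=3: score: t = 4; (!(((y - x) * (-6 * -3)) == (t - y))) -> true; y = 0; u = 0; [i=0]; u = 0; [i=1]; u = 0; [i=2]; u = 0; [i=3]; u = 0; v = 0; [i=-1]; v = 0; [i=0]; v = 0; [i=1]; v = 0; [i=2]; v = 0; [i=3]; v = 0; [i=4]; v = 0; v = 2; return 2 | score_new: t = 4; (!((((y - x) * -6) * -3) == (t - y))) -> true; y = 0; s = 0; u = 0; [i=0]; u = 0; [i=1]; u = 0; [i=2]; u = 0; [i=3]; u = 0; v = 0; [i=-1]; v = 0; [i=0]; v = 0; [i=1]; v = 0; [i=2]; v = 0; [i=3]; v = 0; [i=4]; v = 0; v = 2; return 2 — matching result 2.
Every one of the 315 inputs gives matching results.
verdict: equivalent


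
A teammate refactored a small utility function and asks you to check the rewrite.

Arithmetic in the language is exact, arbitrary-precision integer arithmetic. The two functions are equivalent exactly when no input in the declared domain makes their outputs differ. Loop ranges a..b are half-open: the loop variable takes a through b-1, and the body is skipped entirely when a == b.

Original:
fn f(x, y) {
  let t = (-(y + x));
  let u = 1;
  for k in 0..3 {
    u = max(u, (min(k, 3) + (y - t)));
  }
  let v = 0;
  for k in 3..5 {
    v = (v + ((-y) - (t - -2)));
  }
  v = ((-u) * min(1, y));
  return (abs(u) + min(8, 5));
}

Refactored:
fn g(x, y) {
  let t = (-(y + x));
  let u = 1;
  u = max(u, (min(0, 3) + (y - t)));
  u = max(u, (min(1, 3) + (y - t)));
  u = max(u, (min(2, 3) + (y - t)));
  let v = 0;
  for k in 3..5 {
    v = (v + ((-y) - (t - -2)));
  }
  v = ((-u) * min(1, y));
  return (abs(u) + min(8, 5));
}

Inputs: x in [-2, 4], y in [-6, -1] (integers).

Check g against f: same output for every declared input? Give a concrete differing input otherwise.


Differences: statement counts differ; and arithmetic usage differs; and constant usage differs; and min/max/abs usage differs; and loop structure differs — yet all 42 inputs agree.
verdict: equivalent


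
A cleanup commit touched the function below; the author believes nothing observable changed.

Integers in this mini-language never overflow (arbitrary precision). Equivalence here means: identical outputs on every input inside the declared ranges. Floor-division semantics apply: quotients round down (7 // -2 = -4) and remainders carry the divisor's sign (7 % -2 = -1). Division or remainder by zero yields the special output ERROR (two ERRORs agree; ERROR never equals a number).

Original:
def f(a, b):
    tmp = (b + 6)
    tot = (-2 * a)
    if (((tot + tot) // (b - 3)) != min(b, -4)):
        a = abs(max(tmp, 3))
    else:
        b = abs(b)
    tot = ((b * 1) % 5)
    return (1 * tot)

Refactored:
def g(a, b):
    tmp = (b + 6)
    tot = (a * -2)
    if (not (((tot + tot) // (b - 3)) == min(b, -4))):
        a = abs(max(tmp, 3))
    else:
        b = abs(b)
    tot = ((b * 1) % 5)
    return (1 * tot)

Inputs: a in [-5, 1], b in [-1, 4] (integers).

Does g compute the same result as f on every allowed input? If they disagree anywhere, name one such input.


Although boolean connective usage differs, comparison usage differs, 42/42 inputs agree.
verdict: equivalent


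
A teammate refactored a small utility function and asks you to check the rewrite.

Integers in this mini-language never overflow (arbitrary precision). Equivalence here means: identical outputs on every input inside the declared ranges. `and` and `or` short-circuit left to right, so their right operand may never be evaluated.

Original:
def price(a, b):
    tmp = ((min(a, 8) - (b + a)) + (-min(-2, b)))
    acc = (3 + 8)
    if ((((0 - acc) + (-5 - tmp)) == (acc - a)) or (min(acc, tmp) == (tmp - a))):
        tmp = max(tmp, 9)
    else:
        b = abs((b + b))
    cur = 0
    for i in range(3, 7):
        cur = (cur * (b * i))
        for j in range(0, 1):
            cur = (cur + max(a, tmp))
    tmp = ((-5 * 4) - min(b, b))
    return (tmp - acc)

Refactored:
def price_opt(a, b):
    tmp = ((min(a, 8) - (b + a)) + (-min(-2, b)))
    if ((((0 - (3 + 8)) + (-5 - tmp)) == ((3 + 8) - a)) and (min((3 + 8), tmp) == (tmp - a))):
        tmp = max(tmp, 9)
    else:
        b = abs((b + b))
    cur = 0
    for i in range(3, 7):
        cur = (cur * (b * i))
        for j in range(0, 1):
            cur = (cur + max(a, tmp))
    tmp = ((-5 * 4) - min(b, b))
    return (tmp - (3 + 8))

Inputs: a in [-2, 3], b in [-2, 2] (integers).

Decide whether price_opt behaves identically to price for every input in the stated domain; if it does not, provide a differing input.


Input a=0, b=-2: -29 from price versus -35 from price_opt.
verdict: not equivalent; witness: a=0, b=-2


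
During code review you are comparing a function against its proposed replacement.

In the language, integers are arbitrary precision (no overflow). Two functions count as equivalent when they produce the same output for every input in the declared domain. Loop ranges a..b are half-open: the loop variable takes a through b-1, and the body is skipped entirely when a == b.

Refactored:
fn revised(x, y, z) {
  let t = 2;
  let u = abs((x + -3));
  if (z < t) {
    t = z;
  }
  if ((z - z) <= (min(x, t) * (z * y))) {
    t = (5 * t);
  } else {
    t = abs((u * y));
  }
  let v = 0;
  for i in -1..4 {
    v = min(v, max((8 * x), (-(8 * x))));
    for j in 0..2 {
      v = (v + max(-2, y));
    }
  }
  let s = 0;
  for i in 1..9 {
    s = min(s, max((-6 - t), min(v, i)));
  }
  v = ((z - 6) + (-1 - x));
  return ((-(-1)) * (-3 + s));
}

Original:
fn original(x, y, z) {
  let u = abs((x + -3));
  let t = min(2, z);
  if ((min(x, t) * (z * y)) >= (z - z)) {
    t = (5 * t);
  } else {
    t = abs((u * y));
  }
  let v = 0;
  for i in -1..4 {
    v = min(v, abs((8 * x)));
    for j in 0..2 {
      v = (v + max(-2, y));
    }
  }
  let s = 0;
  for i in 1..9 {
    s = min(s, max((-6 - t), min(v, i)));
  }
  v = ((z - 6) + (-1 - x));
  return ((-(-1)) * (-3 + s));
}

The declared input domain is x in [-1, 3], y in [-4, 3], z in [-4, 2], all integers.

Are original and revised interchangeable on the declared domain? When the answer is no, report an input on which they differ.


The two versions differ — the changes include statement counts differ; and constant usage differs; and min/max/abs usage differs; and comparison usage differs; and branching structure differs; and arithmetic usage differs.
Tracing x=-1, y=2, z=1: original: u := 4 | t := 1 | ((min(x, t) * (z * y)) >= (z - z)): false | t := 8 | v := 0 | iter i=-1: | v := 0 | iter j=0: | v := 2 | iter j=1: | v := 4 | iter i=0: | v := 4 | iter j=0: | v := 6 | iter j=1: | v := 8 | iter i=1: | v := 8 | iter j=0: | v := 10 | iter j=1: | v := 12 | iter i=2: | v := 8 | iter j=0: | v := 10 | iter j=1: | v := 12 | iter i=3: | v := 8 | iter j=0: | v := 10 | iter j=1: | v := 12 | s := 0 | iter i=1: | s := 0 | iter i=2: | s := 0 | iter i=3: | s := 0 | iter i=4: | s := 0 | iter i=5: | s := 0 | iter i=6: | s := 0 | iter i=7: | s := 0 | iter i=8: | s := 0 | v := -5 | result -3 | revised: t := 2 | u := 4 | (z < t): true | t := 1 | ((z - z) <= (min(x, t) * (z * y))): false | t := 8 | v := 0 | iter i=-1: | v := 0 | iter j=0: | v := 2 | iter j=1: | v := 4 | iter i=0: | v := 4 | iter j=0: | v := 6 | iter j=1: | v := 8 | iter i=1: | v := 8 | iter j=0: | v := 10 | iter j=1: | v := 12 | iter i=2: | v := 8 | iter j=0: | v := 10 | iter j=1: | v := 12 | iter i=3: | v := 8 | iter j=0: | v := 10 | iter j=1: | v := 12 | s := 0 | iter i=1: | s := 0 | iter i=2: | s := 0 | iter i=3: | s := 0 | iter i=4: | s := 0 | iter i=5: | s := 0 | iter i=6: | s := 0 | iter i=7: | s := 0 | iter i=8: | s := 0 | v := -5 | result -3 — matching result -3.
Checked all 280 inputs in the declared domain: the outputs agree on every one.
verdict: equivalent


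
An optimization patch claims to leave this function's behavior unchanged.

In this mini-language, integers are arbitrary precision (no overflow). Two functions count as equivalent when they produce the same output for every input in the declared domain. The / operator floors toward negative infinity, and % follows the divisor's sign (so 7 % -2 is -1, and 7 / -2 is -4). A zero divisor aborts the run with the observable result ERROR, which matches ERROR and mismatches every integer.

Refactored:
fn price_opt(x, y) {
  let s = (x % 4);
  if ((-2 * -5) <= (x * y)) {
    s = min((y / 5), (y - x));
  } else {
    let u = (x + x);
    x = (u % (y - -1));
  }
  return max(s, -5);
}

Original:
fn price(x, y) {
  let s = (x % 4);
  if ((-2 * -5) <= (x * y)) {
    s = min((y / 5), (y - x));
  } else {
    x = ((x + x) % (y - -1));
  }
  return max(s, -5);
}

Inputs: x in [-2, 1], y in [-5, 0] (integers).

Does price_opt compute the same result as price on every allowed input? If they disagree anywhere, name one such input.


Reading the diff, among the changes: local variable names differ, and statement counts differ.
Tracing x=-2, y=-2: price: s=2, then ((-2 * -5) <= (x * y)) is false, then x=0, then returns 2 | price_opt: s=2, then ((-2 * -5) <= (x * y)) is false, then u=-4, then x=0, then returns 2 — matching result 2.
Across all 24 domain points the two functions coincide.
verdict: equivalent


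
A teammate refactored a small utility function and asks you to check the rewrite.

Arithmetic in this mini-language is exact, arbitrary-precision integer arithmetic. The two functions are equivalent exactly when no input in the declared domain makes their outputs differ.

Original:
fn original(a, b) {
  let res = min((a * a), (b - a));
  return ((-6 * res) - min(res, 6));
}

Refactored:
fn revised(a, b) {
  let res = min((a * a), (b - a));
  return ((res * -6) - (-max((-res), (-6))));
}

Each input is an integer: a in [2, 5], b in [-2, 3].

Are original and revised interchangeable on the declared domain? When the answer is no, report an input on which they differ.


Although min/max/abs usage differs, 24/24 inputs agree.
verdict: equivalent


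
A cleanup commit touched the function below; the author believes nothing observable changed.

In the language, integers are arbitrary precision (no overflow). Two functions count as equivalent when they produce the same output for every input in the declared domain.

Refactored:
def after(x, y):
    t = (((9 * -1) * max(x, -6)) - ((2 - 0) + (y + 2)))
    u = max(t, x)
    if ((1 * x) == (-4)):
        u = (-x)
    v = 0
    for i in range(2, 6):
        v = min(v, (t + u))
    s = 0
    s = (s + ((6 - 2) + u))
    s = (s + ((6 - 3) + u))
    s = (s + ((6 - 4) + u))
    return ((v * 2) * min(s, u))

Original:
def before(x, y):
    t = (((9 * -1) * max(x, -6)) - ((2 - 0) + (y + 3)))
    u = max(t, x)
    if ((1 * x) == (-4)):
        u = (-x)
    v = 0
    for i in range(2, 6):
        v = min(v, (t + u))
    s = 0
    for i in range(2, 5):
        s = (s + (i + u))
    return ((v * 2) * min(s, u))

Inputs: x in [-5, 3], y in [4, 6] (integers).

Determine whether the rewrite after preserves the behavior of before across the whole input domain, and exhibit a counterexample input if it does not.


Try x=-1, y=5.
before: t=-1, then u=-1, then ((1 * x) == (-4)) is false, then v=0, then (i=2), then v=-2, then (i=3), then v=-2, then (i=4), then v=-2, then (i=5), then v=-2, then s=0, then (i=2), then s=1, then (i=3), then s=3, then (i=4), then s=6, then returns 4
after: t=0, then u=0, then ((1 * x) == (-4)) is false, then v=0, then (i=2), then v=0, then (i=3), then v=0, then (i=4), then v=0, then (i=5), then v=0, then s=0, then s=4, then s=7, then s=9, then returns 0
4 and 0 differ, so these are not the same function on this domain.
verdict: not equivalent; witness: x=-1, y=5


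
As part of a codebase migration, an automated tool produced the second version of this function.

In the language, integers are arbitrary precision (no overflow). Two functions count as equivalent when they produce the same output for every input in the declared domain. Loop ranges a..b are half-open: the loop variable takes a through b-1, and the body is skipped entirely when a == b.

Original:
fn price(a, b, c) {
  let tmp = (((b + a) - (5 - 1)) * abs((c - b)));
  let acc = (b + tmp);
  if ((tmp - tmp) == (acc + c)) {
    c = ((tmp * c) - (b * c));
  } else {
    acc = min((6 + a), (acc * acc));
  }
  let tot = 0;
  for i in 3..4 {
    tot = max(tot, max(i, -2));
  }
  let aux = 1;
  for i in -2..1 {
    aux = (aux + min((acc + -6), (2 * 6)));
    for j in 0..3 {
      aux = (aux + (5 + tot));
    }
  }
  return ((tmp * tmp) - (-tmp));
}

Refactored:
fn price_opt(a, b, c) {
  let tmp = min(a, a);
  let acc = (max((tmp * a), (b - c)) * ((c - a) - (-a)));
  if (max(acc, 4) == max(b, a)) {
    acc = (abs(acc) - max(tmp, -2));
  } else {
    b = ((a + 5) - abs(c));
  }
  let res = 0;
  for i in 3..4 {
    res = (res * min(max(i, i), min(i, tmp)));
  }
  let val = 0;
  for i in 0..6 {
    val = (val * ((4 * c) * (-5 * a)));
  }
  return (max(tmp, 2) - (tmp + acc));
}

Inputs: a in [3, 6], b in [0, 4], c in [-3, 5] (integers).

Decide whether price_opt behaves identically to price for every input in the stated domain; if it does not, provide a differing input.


These are not equivalent — on a=3, b=0, c=-3 the outputs split (6 vs 27).
price: tmp = -3; acc = -3; ((tmp - tmp) == (acc + c)) -> false; acc = 9; tot = 0; [i=3]; tot = 3; aux = 1; [i=-2]; aux = 4; [j=0]; aux = 12; [j=1]; aux = 20; [j=2]; aux = 28; [i=-1]; aux = 31; [j=0]; aux = 39; [j=1]; aux = 47; [j=2]; aux = 55; [i=0]; aux = 58; [j=0]; aux = 66; [j=1]; aux = 74; [j=2]; aux = 82; return 6
price_opt: tmp = 3; acc = -27; (max(acc, 4) == max(b, a)) -> false; b = 5; res = 0; [i=3]; res = 0; val = 0; [i=0]; val = 0; [i=1]; val = 0; [i=2]; val = 0; [i=3]; val = 0; [i=4]; val = 0; [i=5]; val = 0; return 27
verdict: not equivalent; witness: a=3, b=0, c=-3


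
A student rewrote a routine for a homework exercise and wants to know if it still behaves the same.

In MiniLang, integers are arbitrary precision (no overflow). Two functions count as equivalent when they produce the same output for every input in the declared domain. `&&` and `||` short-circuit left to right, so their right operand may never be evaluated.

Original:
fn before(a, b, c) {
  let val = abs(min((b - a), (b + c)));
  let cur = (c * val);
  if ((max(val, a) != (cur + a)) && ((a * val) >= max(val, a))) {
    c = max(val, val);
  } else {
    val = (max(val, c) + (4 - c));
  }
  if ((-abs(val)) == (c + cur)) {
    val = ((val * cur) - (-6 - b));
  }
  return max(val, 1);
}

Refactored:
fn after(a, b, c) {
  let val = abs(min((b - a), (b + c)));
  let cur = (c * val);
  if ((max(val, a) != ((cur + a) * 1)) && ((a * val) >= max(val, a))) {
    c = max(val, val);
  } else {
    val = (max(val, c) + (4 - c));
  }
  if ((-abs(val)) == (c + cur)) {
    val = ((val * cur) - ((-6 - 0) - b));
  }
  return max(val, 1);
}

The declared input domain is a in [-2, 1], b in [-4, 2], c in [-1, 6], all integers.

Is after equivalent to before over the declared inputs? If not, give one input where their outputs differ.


Differences: constant usage differs; also arithmetic usage differs — yet all 224 inputs agree.
verdict: equivalent


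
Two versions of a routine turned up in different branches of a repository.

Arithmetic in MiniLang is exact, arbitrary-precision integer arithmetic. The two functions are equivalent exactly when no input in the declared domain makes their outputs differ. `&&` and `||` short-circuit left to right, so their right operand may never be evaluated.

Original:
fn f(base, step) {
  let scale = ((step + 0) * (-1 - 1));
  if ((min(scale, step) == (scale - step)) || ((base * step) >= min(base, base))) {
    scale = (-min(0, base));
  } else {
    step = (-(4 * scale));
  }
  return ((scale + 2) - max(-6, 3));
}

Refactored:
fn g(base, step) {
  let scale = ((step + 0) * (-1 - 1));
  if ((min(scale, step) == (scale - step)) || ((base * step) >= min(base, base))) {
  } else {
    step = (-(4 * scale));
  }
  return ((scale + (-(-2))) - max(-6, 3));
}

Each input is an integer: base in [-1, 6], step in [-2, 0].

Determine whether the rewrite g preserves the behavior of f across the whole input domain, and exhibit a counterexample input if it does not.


Try base=-1, step=-2.
f: scale := 4 | ((min(scale, step) == (scale - step)) || ((base * step) >= min(base, base))): true | scale := 1 | result 0
g: scale := 4 | ((min(scale, step) == (scale - step)) || ((base * step) >= min(base, base))): true | result 3
0 and 3 differ, so these are not the same function on this domain.
verdict: not equivalent; witness: base=-1, step=-2


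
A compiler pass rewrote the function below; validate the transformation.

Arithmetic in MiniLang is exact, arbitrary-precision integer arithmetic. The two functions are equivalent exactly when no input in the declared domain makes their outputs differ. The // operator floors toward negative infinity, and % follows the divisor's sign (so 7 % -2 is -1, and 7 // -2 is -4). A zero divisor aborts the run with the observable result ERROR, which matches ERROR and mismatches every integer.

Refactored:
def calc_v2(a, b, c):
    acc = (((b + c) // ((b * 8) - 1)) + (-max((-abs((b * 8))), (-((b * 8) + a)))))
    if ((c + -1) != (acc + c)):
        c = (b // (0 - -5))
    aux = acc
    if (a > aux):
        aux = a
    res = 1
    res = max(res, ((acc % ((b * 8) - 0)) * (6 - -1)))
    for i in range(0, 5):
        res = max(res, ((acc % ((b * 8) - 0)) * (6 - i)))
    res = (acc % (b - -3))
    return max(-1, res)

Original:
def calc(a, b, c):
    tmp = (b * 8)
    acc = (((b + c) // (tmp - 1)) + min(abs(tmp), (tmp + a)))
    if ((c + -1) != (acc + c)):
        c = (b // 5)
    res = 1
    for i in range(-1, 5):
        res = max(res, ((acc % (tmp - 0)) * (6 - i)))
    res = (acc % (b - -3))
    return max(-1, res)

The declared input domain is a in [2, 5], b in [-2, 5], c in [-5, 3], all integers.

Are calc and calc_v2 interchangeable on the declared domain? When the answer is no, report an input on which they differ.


Side by side, the visible changes include: statement counts differ, plus local variable names differ, plus arithmetic usage differs, plus min/max/abs usage differs, plus constant usage differs, plus comparison usage differs, plus branching structure differs, plus loop structure differs.
One worked example (a=3, b=2, c=-4) — calc: tmp = 16; acc = 15; ((c + -1) != (acc + c)) -> true; c = 0; res = 1; [i=-1]; res = 105; [i=0]; res = 105; [i=1]; res = 105; [i=2]; res = 105; [i=3]; res = 105; [i=4]; res = 105; res = 0; return 0; calc_v2: acc = 15; ((c + -1) != (acc + c)) -> true; c = 0; aux = 15; (a > aux) -> false; res = 1; res = 105; [i=0]; res = 105; [i=1]; res = 105; [i=2]; res = 105; [i=3]; res = 105; [i=4]; res = 105; res = 0; return 0; agreement on 0.
Across all 288 domain points the two functions coincide.
verdict: equivalent


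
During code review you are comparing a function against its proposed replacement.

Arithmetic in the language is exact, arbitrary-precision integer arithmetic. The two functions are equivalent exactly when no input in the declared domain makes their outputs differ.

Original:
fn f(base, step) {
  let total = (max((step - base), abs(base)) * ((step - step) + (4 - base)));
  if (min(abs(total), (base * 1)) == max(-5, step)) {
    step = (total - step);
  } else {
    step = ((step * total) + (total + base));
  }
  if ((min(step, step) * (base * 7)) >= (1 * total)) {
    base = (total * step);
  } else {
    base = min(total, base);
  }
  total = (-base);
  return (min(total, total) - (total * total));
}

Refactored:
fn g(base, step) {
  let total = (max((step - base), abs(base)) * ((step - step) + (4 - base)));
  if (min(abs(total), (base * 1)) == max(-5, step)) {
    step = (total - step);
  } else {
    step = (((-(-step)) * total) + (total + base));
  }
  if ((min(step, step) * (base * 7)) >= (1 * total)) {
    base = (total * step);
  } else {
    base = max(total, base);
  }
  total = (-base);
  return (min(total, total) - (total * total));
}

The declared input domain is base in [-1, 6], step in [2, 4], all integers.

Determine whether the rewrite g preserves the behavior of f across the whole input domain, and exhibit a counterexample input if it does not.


Try base=-1, step=2.
f: total = 15; (min(abs(total), (base * 1)) == max(-5, step)) -> false; step = 44; ((min(step, step) * (base * 7)) >= (1 * total)) -> false; base = -1; total = 1; return 0
g: total = 15; (min(abs(total), (base * 1)) == max(-5, step)) -> false; step = 44; ((min(step, step) * (base * 7)) >= (1 * total)) -> false; base = 15; total = -15; return -240
0 != -240, so the rewrite changes behavior.
verdict: not equivalent; witness: base=-1, step=2


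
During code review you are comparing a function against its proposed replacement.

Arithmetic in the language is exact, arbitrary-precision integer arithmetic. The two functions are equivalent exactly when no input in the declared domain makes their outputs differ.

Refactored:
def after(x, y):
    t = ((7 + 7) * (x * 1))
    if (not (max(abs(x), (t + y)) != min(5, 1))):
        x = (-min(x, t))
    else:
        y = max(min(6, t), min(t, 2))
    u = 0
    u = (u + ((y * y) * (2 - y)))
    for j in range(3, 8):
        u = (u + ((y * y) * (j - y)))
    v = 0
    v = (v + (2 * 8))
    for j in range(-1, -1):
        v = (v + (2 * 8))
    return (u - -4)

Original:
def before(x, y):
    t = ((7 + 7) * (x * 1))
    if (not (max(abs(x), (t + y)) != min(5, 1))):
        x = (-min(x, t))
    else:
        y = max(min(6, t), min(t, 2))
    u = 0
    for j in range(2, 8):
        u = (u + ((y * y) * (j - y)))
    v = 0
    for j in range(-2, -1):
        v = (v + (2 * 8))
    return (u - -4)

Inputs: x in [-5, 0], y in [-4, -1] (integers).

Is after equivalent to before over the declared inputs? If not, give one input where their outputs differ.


Differences: statement counts differ; loop structure differs; arithmetic usage differs; constant usage differs — yet all 24 inputs agree.
verdict: equivalent


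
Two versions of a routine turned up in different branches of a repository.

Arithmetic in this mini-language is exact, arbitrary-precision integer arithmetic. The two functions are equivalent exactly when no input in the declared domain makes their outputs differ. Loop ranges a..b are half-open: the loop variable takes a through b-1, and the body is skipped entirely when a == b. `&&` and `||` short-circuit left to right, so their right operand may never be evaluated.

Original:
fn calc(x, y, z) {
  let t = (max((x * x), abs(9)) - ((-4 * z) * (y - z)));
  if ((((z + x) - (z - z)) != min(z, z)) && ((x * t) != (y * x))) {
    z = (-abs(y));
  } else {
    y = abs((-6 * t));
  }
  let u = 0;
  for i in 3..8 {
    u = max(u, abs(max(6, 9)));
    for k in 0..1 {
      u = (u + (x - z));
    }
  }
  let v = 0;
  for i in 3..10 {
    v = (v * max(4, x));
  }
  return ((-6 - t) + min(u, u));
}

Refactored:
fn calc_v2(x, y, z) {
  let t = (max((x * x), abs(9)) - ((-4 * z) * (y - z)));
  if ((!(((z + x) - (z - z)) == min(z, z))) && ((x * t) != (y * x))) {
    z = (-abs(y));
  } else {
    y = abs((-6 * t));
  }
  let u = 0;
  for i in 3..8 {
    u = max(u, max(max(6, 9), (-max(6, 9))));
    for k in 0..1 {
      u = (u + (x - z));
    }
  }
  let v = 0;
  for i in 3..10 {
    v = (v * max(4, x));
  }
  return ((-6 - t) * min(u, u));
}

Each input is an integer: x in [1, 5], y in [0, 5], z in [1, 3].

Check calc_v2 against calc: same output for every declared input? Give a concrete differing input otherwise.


There is a counterexample at x=1, y=0, z=1: 3 on one side, -154 on the other.
calc: t := 5 | ((((z + x) - (z - z)) != min(z, z)) && ((x * t) != (y * x))): true | z := 0 | u := 0 | iter i=3: | u := 9 | iter k=0: | u := 10 | iter i=4: | u := 10 | iter k=0: | u := 11 | iter i=5: | u := 11 | iter k=0: | u := 12 | iter i=6: | u := 12 | iter k=0: | u := 13 | iter i=7: | u := 13 | iter k=0: | u := 14 | v := 0 | iter i=3: | v := 0 | iter i=4: | v := 0 | iter i=5: | v := 0 | iter i=6: | v := 0 | iter i=7: | v := 0 | iter i=8: | v := 0 | iter i=9: | v := 0 | result 3
calc_v2: t := 5 | ((!(((z + x) - (z - z)) == min(z, z))) && ((x * t) != (y * x))): true | z := 0 | u := 0 | iter i=3: | u := 9 | iter k=0: | u := 10 | iter i=4: | u := 10 | iter k=0: | u := 11 | iter i=5: | u := 11 | iter k=0: | u := 12 | iter i=6: | u := 12 | iter k=0: | u := 13 | iter i=7: | u := 13 | iter k=0: | u := 14 | v := 0 | iter i=3: | v := 0 | iter i=4: | v := 0 | iter i=5: | v := 0 | iter i=6: | v := 0 | iter i=7: | v := 0 | iter i=8: | v := 0 | iter i=9: | v := 0 | result -154
verdict: not equivalent; witness: x=1, y=0, z=1


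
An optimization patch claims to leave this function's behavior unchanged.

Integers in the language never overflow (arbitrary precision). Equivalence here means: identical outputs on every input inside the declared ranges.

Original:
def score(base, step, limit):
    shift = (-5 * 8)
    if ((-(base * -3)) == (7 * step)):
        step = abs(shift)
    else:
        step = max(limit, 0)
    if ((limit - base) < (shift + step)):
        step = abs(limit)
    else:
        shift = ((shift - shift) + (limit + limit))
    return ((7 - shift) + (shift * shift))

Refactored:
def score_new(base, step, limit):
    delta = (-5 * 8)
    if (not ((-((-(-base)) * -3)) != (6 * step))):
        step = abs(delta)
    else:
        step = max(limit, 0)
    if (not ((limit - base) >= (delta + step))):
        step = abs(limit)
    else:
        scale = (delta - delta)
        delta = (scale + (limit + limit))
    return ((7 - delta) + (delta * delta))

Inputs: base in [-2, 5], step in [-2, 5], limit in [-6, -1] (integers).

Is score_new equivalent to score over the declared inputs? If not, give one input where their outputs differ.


These are not equivalent — on base=-2, step=-1, limit=-6 the outputs split (163 vs 1647).
score: shift=-40, then ((-(base * -3)) == (7 * step)) is false, then step=0, then ((limit - base) < (shift + step)) is false, then shift=-12, then returns 163
score_new: delta=-40, then (not ((-((-(-base)) * -3)) != (6 * step))) is true, then step=40, then (not ((limit - base) >= (delta + step))) is true, then step=6, then returns 1647
verdict: not equivalent; witness: base=-2, step=-1, limit=-6


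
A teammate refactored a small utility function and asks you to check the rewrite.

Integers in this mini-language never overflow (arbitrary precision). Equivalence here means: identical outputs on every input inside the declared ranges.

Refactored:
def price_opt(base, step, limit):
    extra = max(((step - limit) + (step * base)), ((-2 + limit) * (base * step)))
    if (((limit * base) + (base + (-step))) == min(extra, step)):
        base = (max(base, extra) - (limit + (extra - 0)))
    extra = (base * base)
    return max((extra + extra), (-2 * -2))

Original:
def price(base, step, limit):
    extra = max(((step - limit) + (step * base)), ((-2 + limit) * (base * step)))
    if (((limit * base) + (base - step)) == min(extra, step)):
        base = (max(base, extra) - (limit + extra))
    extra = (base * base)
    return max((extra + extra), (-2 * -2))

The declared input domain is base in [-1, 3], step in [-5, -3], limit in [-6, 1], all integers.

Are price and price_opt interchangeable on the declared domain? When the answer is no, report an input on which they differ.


Differences: arithmetic usage differs, and constant usage differs — yet all 120 inputs agree.
verdict: equivalent


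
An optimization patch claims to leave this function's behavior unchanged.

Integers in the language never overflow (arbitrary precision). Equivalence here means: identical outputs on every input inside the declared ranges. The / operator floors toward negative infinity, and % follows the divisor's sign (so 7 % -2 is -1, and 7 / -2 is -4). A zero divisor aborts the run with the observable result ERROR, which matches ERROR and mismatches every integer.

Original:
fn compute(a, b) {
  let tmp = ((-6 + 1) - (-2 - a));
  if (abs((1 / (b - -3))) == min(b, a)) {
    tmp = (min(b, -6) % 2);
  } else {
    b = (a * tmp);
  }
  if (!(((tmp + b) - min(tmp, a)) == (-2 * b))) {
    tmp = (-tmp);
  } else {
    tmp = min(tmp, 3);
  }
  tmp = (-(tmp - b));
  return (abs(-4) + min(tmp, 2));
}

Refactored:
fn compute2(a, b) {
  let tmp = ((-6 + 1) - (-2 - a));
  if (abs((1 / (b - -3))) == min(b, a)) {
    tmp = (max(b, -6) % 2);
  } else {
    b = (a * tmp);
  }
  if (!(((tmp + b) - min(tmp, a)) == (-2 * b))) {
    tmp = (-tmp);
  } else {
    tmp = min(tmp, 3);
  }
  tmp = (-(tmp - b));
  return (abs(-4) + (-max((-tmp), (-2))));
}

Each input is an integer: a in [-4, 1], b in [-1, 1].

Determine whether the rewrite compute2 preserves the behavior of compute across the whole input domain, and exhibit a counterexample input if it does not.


These are not equivalent — on a=0, b=1 the outputs split (5 vs 6).
compute: tmp = -3; (abs((1 / (b - -3))) == min(b, a)) -> true; tmp = 0; (!(((tmp + b) - min(tmp, a)) == (-2 * b))) -> true; tmp = 0; tmp = 1; return 5
compute2: tmp = -3; (abs((1 / (b - -3))) == min(b, a)) -> true; tmp = 1; (!(((tmp + b) - min(tmp, a)) == (-2 * b))) -> true; tmp = -1; tmp = 2; return 6
verdict: not equivalent; witness: a=0, b=1


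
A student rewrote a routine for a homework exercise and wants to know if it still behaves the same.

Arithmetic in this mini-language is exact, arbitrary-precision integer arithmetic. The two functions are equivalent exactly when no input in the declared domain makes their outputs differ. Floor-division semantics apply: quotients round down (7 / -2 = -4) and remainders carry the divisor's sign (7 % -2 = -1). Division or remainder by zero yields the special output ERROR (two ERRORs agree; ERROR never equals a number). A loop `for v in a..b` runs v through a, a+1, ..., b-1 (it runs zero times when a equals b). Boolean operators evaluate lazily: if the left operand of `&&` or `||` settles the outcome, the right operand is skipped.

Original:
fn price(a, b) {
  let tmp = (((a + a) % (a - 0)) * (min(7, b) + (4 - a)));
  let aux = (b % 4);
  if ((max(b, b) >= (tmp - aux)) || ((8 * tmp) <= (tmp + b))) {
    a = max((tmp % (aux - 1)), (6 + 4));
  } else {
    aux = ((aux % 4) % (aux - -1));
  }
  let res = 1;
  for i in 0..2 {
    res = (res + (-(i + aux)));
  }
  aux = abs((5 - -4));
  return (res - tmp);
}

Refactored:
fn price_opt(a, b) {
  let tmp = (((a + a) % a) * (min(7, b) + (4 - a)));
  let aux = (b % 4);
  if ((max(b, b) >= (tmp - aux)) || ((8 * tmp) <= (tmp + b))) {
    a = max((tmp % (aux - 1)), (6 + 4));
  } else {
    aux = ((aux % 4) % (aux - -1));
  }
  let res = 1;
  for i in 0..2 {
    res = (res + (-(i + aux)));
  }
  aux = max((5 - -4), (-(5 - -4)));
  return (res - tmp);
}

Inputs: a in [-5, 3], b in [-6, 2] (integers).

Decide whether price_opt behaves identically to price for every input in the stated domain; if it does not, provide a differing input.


The two are interchangeable: constant usage differs, min/max/abs usage differs, and every declared input agrees.
One worked example (a=2, b=2) — price: tmp = 0; aux = 2; ((max(b, b) >= (tmp - aux)) || ((8 * tmp) <= (tmp + b))) -> true; a = 10; res = 1; [i=0]; res = -1; [i=1]; res = -4; aux = 9; return -4; price_opt: tmp = 0; aux = 2; ((max(b, b) >= (tmp - aux)) || ((8 * tmp) <= (tmp + b))) -> true; a = 10; res = 1; [i=0]; res = -1; [i=1]; res = -4; aux = 9; return -4; agreement on -4.
Across all 81 domain points the two functions coincide.
verdict: equivalent


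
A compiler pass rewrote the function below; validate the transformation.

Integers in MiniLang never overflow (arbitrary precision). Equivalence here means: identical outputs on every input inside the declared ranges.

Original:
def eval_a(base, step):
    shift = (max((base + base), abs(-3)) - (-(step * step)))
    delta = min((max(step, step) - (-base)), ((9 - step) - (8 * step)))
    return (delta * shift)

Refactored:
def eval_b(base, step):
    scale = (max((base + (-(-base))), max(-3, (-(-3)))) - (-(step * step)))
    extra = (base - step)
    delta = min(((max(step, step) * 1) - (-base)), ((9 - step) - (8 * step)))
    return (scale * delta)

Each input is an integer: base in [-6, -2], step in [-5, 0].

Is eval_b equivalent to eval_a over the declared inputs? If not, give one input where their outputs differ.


The two are interchangeable: local variable names differ; also arithmetic usage differs; also min/max/abs usage differs; also statement counts differ; also constant usage differs, and every declared input agrees.
As a probe, take base=-4, step=0: eval_a runs shift = 3; delta = -4; return -12; eval_b runs scale = 3; extra = -4; delta = -4; return -12; both end at -12.
Every one of the 30 inputs gives matching results.
verdict: equivalent


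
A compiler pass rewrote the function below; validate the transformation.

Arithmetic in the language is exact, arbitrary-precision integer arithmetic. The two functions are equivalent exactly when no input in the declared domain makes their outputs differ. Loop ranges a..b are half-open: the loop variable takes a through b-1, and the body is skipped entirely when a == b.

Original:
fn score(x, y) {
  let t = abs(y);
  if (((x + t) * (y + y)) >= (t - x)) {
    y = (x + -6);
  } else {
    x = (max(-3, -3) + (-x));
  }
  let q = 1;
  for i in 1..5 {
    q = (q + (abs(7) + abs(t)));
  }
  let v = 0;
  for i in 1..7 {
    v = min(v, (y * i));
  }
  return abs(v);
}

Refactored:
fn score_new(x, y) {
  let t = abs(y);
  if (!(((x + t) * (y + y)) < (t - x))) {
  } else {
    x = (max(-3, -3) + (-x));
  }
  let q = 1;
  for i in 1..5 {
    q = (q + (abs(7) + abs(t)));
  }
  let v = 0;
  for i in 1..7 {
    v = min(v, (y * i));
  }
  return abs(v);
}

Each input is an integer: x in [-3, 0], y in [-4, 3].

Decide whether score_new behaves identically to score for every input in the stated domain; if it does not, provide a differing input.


Consider the input x=-3, y=-1.
score: t = 1; (((x + t) * (y + y)) >= (t - x)) -> true; y = -9; q = 1; [i=1]; q = 9; [i=2]; q = 17; [i=3]; q = 25; [i=4]; q = 33; v = 0; [i=1]; v = -9; [i=2]; v = -18; [i=3]; v = -27; [i=4]; v = -36; [i=5]; v = -45; [i=6]; v = -54; return 54
score_new: t = 1; (!(((x + t) * (y + y)) < (t - x))) -> true; q = 1; [i=1]; q = 9; [i=2]; q = 17; [i=3]; q = 25; [i=4]; q = 33; v = 0; [i=1]; v = -1; [i=2]; v = -2; [i=3]; v = -3; [i=4]; v = -4; [i=5]; v = -5; [i=6]; v = -6; return 6
54 against 6: the behavior changed.
verdict: not equivalent; witness: x=-3, y=-1


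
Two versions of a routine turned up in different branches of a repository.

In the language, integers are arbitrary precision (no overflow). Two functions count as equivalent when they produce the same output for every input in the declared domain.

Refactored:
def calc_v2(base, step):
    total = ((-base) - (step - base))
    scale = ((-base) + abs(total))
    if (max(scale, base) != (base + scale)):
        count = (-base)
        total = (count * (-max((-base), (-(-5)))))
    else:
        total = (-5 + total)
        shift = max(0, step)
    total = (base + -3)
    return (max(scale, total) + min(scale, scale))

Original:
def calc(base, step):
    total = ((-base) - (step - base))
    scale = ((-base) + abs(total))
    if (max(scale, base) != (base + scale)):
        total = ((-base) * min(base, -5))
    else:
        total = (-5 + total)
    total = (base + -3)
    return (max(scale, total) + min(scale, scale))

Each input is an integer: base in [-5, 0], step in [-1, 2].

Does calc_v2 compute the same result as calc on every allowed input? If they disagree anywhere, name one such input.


The two are interchangeable: local variable names differ; statement counts differ; constant usage differs; min/max/abs usage differs, and every declared input agrees.
Spot check at base=-4, step=-1 — calc: total = 1; scale = 5; (max(scale, base) != (base + scale)) -> true; total = -20; total = -7; return 10. calc_v2: total = 1; scale = 5; (max(scale, base) != (base + scale)) -> true; count = 4; total = -20; total = -7; return 10. Both give 10.
Sweeping the whole domain (24 inputs) finds no disagreement.
verdict: equivalent


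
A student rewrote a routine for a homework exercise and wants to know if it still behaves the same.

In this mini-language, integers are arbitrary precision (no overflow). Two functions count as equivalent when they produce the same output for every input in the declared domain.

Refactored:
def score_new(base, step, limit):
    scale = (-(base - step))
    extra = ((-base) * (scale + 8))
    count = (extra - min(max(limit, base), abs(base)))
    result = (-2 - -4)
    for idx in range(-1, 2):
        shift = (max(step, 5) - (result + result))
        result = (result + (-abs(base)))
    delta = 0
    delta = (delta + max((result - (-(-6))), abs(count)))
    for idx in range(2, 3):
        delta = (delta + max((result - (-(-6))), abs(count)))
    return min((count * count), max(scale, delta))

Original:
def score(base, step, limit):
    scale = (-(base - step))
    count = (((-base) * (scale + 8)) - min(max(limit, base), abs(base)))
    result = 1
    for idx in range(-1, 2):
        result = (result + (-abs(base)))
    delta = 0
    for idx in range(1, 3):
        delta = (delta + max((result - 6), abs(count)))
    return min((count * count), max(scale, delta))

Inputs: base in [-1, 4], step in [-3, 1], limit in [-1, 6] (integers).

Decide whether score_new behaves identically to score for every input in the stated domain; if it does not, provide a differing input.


Equivalent. One difference looks behavioral, but it never changes the outcome for any declared input.
An exhaustive pass over the 240 declared inputs shows identical outputs.
One worked example (base=1, step=-2, limit=4) — score: scale=-3, then count=-6, then result=1, then (idx=-1), then result=0, then (idx=0), then result=-1, then (idx=1), then result=-2, then delta=0, then (idx=1), then delta=6, then (idx=2), then delta=12, then returns 12; score_new: scale=-3, then extra=-5, then count=-6, then result=2, then (idx=-1), then shift=1, then result=1, then (idx=0), then shift=3, then result=0, then (idx=1), then shift=5, then result=-1, then delta=0, then delta=6, then (idx=2), then delta=12, then returns 12; agreement on 12.
verdict: equivalent


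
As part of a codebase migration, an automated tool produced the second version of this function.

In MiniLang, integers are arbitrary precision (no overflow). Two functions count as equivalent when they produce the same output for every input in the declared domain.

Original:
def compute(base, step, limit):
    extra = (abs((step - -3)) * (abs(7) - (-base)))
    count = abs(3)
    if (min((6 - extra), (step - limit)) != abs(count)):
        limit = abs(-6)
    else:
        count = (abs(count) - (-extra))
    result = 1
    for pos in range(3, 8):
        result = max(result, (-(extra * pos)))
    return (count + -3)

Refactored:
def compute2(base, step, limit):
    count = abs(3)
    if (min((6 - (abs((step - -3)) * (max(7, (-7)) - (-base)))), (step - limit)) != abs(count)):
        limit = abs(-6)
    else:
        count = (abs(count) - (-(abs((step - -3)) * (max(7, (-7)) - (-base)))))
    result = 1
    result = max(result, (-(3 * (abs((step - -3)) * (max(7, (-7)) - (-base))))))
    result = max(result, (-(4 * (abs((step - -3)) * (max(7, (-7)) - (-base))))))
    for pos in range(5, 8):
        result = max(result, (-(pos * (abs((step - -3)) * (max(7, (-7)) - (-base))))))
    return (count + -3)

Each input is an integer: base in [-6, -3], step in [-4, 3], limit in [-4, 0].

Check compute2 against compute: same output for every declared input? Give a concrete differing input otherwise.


Side by side, the visible changes include: min/max/abs usage differs; statement counts differ; local variable names differ; constant usage differs; loop structure differs; arithmetic usage differs.
Spot check at base=-4, step=3, limit=-4 — compute: extra := 18 | count := 3 | (min((6 - extra), (step - limit)) != abs(count)): true | limit := 6 | result := 1 | iter pos=3: | result := 1 | iter pos=4: | result := 1 | iter pos=5: | result := 1 | iter pos=6: | result := 1 | iter pos=7: | result := 1 | result 0. compute2: count := 3 | (min((6 - (abs((step - -3)) * (max(7, (-7)) - (-base)))), (step - limit)) != abs(count)): true | limit := 6 | result := 1 | result := 1 | result := 1 | iter pos=5: | result := 1 | iter pos=6: | result := 1 | iter pos=7: | result := 1 | result 0. Both give 0.
Every one of the 160 inputs gives matching results.
verdict: equivalent
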